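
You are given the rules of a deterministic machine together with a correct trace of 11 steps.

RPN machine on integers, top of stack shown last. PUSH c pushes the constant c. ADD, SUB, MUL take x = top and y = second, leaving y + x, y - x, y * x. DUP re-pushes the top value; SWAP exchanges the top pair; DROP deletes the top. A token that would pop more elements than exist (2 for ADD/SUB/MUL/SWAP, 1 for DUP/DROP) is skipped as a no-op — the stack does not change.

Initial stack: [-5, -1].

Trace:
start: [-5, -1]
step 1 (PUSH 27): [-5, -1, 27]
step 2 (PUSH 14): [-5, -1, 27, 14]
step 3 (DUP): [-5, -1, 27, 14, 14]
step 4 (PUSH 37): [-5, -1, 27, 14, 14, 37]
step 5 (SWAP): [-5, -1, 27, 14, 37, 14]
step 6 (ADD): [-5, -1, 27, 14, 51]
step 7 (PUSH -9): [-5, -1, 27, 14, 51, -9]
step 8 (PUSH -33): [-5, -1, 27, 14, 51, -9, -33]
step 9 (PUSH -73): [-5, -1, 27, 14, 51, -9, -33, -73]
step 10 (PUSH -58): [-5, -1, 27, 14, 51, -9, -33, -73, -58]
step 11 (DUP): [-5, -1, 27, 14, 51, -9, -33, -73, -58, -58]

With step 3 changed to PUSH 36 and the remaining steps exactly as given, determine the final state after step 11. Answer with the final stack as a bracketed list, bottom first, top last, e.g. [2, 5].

(re-executing from step 3 with the substitution; state before step 3: [-5, -1, 27, 14])
step 3 (PUSH 36): [-5, -1, 27, 14, 36]
step 4 (PUSH 37): [-5, -1, 27, 14, 36, 37]
step 5 (SWAP): [-5, -1, 27, 14, 37, 36]
step 6 (ADD): [-5, -1, 27, 14, 73]
step 7 (PUSH -9): [-5, -1, 27, 14, 73, -9]
step 8 (PUSH -33): [-5, -1, 27, 14, 73, -9, -33]
step 9 (PUSH -73): [-5, -1, 27, 14, 73, -9, -33, -73]
step 10 (PUSH -58): [-5, -1, 27, 14, 73, -9, -33, -73, -58]
step 11 (DUP): [-5, -1, 27, 14, 73, -9, -33, -73, -58, -58]

[-5, -1, 27, 14, 73, -9, -33, -73, -58, -58]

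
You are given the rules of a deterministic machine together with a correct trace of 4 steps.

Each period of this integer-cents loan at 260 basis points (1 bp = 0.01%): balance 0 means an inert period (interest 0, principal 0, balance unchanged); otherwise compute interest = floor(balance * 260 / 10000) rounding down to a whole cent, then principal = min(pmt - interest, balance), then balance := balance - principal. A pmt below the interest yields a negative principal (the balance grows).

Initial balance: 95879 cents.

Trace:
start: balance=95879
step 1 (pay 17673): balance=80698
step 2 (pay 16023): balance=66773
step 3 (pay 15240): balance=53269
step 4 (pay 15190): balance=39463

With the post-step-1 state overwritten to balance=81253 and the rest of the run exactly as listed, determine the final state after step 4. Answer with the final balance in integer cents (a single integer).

40062

state after step 1 := balance=81253
step 2 (pay 16023): balance=67342
step 3 (pay 15240): balance=53852
step 4 (pay 15190): balance=40062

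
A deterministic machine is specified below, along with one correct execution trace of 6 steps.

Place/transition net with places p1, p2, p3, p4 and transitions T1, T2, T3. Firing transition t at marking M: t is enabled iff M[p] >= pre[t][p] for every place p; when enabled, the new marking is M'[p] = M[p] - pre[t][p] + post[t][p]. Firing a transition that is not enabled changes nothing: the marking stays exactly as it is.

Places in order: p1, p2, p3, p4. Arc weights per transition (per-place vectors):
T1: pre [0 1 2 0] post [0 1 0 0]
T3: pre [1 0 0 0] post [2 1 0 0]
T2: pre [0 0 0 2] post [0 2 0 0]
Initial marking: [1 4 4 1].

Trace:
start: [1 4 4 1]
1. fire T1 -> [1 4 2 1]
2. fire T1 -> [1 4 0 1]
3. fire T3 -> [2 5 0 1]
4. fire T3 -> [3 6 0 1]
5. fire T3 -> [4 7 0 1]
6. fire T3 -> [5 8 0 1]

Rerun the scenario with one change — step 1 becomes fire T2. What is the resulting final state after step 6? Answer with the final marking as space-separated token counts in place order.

(re-executing from step 1 with the substitution; state before step 1: [1 4 4 1])
1. fire T2 -> [1 4 4 1]
2. fire T1 -> [1 4 2 1]
3. fire T3 -> [2 5 2 1]
4. fire T3 -> [3 6 2 1]
5. fire T3 -> [4 7 2 1]
6. fire T3 -> [5 8 2 1]

5 8 2 1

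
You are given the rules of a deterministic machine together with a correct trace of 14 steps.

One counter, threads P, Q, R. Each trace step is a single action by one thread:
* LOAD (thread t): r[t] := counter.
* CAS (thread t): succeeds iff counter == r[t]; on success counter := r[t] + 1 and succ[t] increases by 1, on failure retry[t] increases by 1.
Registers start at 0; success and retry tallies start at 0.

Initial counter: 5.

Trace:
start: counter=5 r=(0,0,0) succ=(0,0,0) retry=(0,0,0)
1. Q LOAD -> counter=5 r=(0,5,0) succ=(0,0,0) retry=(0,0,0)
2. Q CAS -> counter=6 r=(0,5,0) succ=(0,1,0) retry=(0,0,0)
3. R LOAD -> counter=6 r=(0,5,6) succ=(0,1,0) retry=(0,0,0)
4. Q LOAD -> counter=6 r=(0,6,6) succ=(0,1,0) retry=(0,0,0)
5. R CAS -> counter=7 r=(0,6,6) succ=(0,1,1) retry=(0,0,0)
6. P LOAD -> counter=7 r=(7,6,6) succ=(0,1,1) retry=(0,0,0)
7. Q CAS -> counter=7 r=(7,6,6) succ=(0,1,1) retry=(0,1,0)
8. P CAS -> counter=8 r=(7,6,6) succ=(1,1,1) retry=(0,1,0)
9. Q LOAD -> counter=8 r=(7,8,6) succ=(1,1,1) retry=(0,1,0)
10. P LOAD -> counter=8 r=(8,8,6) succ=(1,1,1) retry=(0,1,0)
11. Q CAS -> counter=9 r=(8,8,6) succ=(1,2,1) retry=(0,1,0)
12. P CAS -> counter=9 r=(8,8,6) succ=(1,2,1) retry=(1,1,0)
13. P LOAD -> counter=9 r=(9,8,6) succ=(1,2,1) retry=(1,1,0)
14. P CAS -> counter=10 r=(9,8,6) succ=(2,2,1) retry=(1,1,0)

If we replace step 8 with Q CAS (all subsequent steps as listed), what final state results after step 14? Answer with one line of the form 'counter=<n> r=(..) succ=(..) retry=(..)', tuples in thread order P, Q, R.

counter=9 r=(8,7,6) succ=(1,2,1) retry=(1,2,0)

(re-executing from step 8 with the substitution; state before step 8: counter=7 r=(7,6,6) succ=(0,1,1) retry=(0,1,0))
8. Q CAS -> counter=7 r=(7,6,6) succ=(0,1,1) retry=(0,2,0)
9. Q LOAD -> counter=7 r=(7,7,6) succ=(0,1,1) retry=(0,2,0)
10. P LOAD -> counter=7 r=(7,7,6) succ=(0,1,1) retry=(0,2,0)
11. Q CAS -> counter=8 r=(7,7,6) succ=(0,2,1) retry=(0,2,0)
12. P CAS -> counter=8 r=(7,7,6) succ=(0,2,1) retry=(1,2,0)
13. P LOAD -> counter=8 r=(8,7,6) succ=(0,2,1) retry=(1,2,0)
14. P CAS -> counter=9 r=(8,7,6) succ=(1,2,1) retry=(1,2,0)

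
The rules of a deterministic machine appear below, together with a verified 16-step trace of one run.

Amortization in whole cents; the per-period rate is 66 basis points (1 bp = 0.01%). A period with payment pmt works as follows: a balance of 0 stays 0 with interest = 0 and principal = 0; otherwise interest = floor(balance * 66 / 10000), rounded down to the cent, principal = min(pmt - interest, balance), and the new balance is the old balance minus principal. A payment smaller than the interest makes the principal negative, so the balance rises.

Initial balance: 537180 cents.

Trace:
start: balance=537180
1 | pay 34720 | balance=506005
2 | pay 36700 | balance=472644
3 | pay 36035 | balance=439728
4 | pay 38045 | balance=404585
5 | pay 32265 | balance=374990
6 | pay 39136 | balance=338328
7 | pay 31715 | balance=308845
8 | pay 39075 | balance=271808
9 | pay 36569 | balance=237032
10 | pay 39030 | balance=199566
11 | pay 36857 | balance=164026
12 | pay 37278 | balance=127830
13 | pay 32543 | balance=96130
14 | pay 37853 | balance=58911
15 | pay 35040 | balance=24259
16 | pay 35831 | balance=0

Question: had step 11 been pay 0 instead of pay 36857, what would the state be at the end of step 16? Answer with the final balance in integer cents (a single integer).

(re-executing from step 11 with the substitution; state before step 11: balance=199566)
11 | pay 0 | balance=200883
12 | pay 37278 | balance=164930
13 | pay 32543 | balance=133475
14 | pay 37853 | balance=96502
15 | pay 35040 | balance=62098
16 | pay 35831 | balance=26676

26676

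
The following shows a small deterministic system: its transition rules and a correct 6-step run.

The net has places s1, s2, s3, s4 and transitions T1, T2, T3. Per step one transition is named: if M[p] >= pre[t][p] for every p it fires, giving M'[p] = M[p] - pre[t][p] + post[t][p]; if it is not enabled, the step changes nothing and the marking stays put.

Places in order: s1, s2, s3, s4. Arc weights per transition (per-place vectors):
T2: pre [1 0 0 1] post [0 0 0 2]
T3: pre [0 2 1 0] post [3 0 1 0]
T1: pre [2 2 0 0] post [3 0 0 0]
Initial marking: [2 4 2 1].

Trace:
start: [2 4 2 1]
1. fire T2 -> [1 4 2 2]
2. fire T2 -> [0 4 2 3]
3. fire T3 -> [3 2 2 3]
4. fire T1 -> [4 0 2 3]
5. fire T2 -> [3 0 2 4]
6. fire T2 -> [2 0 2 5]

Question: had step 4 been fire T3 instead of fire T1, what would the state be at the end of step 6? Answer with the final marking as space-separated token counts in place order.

(re-executing from step 4 with the substitution; state before step 4: [3 2 2 3])
4. fire T3 -> [6 0 2 3]
5. fire T2 -> [5 0 2 4]
6. fire T2 -> [4 0 2 5]

4 0 2 5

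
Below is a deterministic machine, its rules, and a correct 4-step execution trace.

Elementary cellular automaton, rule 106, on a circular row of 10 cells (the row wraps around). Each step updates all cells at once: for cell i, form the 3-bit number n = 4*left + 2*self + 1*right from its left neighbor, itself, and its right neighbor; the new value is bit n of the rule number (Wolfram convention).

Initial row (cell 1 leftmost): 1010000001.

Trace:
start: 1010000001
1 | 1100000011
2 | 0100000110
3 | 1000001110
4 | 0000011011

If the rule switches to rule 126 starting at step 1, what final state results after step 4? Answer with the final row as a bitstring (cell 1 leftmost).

(re-executing steps 1..4 under rule 126; state before step 1: 1010000001)
1 | 1111000011
2 | 0001100110
3 | 0011111111
4 | 1110000001

1110000001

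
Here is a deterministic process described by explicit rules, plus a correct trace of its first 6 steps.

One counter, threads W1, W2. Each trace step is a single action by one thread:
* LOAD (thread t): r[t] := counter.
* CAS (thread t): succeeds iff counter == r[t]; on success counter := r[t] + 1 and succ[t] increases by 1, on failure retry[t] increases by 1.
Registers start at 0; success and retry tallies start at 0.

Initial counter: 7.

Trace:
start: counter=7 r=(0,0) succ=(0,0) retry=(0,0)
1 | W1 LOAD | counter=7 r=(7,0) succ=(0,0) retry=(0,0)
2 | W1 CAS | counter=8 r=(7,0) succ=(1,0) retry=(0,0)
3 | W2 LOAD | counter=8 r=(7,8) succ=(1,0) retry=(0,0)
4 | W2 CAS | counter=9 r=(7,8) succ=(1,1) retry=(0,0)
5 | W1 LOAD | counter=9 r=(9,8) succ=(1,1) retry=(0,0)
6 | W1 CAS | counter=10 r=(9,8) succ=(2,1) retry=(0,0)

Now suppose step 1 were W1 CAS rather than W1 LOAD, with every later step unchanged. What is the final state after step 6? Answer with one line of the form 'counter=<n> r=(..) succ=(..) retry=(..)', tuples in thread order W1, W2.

counter=9 r=(8,7) succ=(1,1) retry=(2,0)

(re-executing from step 1 with the substitution; state before step 1: counter=7 r=(0,0) succ=(0,0) retry=(0,0))
1 | W1 CAS | counter=7 r=(0,0) succ=(0,0) retry=(1,0)
2 | W1 CAS | counter=7 r=(0,0) succ=(0,0) retry=(2,0)
3 | W2 LOAD | counter=7 r=(0,7) succ=(0,0) retry=(2,0)
4 | W2 CAS | counter=8 r=(0,7) succ=(0,1) retry=(2,0)
5 | W1 LOAD | counter=8 r=(8,7) succ=(0,1) retry=(2,0)
6 | W1 CAS | counter=9 r=(8,7) succ=(1,1) retry=(2,0)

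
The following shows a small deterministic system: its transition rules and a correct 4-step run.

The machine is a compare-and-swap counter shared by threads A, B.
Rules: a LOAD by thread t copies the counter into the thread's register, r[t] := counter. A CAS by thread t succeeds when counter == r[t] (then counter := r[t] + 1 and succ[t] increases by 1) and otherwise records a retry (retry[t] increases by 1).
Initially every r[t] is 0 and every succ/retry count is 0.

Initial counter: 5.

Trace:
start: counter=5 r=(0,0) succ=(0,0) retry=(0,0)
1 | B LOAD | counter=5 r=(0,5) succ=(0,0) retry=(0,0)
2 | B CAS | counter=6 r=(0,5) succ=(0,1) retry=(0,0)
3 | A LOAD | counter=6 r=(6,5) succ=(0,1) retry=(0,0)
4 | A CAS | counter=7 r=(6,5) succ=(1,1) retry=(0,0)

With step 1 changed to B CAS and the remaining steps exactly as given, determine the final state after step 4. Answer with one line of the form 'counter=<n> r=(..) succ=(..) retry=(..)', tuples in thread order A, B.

(re-executing from step 1 with the substitution; state before step 1: counter=5 r=(0,0) succ=(0,0) retry=(0,0))
1 | B CAS | counter=5 r=(0,0) succ=(0,0) retry=(0,1)
2 | B CAS | counter=5 r=(0,0) succ=(0,0) retry=(0,2)
3 | A LOAD | counter=5 r=(5,0) succ=(0,0) retry=(0,2)
4 | A CAS | counter=6 r=(5,0) succ=(1,0) retry=(0,2)

counter=6 r=(5,0) succ=(1,0) retry=(0,2)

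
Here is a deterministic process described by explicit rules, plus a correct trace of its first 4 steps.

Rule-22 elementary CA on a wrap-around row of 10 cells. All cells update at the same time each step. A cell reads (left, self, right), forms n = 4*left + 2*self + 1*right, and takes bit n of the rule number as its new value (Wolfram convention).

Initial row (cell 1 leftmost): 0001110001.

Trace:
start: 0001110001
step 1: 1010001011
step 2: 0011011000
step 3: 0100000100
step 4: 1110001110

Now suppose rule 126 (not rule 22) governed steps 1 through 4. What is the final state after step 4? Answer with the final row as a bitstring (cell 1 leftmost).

(re-executing steps 1..4 under rule 126; state before step 1: 0001110001)
step 1: 1011011011
step 2: 1111111110
step 3: 1000000011
step 4: 1100000110

1100000110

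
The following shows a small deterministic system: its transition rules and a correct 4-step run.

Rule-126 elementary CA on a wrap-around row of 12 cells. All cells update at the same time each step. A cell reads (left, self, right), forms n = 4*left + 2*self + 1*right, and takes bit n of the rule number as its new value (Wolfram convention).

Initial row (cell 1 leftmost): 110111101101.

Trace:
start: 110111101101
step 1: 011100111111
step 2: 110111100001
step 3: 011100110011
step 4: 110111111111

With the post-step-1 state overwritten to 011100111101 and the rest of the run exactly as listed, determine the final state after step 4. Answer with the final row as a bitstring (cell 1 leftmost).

110111100110

state after step 1 := 011100111101
step 2: 110111100111
step 3: 011100111100
step 4: 110111100110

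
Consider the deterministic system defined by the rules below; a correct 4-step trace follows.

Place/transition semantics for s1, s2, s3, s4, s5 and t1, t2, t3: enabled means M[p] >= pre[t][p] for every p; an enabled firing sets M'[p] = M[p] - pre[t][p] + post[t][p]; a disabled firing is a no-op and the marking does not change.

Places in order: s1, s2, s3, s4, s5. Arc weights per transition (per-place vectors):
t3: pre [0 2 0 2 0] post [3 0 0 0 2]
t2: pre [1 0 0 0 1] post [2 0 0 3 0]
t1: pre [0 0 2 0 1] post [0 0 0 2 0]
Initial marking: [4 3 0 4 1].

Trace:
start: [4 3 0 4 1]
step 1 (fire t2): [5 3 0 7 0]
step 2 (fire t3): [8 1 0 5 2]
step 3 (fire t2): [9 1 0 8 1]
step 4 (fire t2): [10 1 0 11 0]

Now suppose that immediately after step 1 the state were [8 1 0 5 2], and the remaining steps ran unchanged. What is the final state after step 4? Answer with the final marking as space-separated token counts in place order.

state after step 1 := [8 1 0 5 2]
step 2 (fire t3): [8 1 0 5 2]
step 3 (fire t2): [9 1 0 8 1]
step 4 (fire t2): [10 1 0 11 0]

10 1 0 11 0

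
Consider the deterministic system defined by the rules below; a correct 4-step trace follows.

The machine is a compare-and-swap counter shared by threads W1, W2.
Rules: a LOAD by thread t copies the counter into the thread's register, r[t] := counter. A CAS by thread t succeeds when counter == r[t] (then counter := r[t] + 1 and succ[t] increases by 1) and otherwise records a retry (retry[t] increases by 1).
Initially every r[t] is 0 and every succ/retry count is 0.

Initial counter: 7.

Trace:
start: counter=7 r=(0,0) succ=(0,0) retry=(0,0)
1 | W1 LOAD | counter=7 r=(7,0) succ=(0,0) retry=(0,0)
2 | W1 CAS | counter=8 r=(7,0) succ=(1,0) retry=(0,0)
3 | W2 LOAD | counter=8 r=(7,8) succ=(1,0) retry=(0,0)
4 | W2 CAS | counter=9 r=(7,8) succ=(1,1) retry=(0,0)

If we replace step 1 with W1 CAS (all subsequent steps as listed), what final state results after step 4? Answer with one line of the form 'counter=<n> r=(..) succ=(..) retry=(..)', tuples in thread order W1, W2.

counter=8 r=(0,7) succ=(0,1) retry=(2,0)

(re-executing from step 1 with the substitution; state before step 1: counter=7 r=(0,0) succ=(0,0) retry=(0,0))
1 | W1 CAS | counter=7 r=(0,0) succ=(0,0) retry=(1,0)
2 | W1 CAS | counter=7 r=(0,0) succ=(0,0) retry=(2,0)
3 | W2 LOAD | counter=7 r=(0,7) succ=(0,0) retry=(2,0)
4 | W2 CAS | counter=8 r=(0,7) succ=(0,1) retry=(2,0)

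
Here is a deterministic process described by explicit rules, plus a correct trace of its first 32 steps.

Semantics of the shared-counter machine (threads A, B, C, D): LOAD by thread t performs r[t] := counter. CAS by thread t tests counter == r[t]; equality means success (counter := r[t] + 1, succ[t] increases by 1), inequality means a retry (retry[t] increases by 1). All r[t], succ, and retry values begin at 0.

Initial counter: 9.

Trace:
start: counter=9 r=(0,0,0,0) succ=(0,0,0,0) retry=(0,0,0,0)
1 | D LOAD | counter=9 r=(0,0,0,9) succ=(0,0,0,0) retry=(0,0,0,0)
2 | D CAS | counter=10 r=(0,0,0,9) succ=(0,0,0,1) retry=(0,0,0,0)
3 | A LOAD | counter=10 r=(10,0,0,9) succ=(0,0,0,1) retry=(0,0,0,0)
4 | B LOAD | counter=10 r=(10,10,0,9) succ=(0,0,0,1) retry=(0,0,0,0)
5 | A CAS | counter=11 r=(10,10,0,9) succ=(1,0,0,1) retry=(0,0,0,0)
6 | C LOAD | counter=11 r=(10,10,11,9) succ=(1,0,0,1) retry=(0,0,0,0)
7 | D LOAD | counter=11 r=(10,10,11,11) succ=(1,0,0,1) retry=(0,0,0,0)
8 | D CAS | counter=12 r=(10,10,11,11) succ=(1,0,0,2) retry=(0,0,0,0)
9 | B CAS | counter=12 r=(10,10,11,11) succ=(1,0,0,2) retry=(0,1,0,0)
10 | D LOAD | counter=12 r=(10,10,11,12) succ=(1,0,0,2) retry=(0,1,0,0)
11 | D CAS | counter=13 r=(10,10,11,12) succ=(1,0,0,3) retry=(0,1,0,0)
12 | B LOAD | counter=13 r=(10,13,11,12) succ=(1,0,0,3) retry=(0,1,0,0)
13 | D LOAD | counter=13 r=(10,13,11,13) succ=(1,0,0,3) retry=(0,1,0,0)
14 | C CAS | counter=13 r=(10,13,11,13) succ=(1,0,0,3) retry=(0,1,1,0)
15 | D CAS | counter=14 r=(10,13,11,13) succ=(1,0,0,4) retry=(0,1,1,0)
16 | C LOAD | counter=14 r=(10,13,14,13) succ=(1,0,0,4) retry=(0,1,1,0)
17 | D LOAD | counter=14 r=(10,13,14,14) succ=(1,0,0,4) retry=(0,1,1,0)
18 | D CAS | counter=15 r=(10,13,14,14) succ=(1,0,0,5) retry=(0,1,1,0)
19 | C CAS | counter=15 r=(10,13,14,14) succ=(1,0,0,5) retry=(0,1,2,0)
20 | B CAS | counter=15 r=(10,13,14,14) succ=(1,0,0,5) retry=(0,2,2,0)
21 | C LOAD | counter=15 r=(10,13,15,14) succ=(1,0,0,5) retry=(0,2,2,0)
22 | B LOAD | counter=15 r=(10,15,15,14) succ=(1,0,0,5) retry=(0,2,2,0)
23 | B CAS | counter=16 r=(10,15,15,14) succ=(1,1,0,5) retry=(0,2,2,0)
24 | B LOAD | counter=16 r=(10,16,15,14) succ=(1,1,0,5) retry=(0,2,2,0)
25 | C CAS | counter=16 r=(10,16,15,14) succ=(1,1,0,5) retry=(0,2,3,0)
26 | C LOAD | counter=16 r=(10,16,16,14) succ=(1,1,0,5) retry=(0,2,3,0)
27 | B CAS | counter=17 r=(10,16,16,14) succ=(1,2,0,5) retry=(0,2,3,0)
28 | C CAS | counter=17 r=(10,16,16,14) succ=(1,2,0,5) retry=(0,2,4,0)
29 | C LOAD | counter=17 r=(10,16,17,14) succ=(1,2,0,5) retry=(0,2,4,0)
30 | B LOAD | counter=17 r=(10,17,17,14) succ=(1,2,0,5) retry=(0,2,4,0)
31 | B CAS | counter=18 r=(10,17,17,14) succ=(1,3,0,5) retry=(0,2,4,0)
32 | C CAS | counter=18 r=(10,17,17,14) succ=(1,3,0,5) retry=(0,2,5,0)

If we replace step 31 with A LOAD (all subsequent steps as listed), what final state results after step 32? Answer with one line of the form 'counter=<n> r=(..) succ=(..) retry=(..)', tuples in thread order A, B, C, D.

(re-executing from step 31 with the substitution; state before step 31: counter=17 r=(10,17,17,14) succ=(1,2,0,5) retry=(0,2,4,0))
31 | A LOAD | counter=17 r=(17,17,17,14) succ=(1,2,0,5) retry=(0,2,4,0)
32 | C CAS | counter=18 r=(17,17,17,14) succ=(1,2,1,5) retry=(0,2,4,0)

counter=18 r=(17,17,17,14) succ=(1,2,1,5) retry=(0,2,4,0)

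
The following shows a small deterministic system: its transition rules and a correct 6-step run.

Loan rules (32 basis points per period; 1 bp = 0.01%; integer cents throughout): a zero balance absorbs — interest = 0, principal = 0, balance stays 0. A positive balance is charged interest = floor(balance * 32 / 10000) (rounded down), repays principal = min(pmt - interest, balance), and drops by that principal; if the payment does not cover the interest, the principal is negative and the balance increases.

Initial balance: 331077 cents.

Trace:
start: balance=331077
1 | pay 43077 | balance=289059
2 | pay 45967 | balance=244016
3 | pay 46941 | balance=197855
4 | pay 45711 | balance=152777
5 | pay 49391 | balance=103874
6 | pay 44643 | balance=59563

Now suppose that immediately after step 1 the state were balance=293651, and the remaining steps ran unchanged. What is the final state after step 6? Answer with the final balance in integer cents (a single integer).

64229

state after step 1 := balance=293651
2 | pay 45967 | balance=248623
3 | pay 46941 | balance=202477
4 | pay 45711 | balance=157413
5 | pay 49391 | balance=108525
6 | pay 44643 | balance=64229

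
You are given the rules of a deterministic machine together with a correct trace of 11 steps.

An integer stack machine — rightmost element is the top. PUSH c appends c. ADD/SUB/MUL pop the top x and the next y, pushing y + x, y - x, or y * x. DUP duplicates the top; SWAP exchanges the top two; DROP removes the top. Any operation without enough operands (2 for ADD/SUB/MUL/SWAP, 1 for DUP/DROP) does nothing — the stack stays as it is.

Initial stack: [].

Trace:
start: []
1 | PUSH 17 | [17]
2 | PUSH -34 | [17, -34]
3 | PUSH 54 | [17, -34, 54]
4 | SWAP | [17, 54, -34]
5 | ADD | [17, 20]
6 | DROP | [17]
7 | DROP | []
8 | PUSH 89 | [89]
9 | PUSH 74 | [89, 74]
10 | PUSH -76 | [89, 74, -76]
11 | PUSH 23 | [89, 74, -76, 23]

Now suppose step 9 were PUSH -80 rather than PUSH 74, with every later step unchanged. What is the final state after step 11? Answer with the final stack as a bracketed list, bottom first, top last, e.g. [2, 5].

[89, -80, -76, 23]

(re-executing from step 9 with the substitution; state before step 9: [89])
9 | PUSH -80 | [89, -80]
10 | PUSH -76 | [89, -80, -76]
11 | PUSH 23 | [89, -80, -76, 23]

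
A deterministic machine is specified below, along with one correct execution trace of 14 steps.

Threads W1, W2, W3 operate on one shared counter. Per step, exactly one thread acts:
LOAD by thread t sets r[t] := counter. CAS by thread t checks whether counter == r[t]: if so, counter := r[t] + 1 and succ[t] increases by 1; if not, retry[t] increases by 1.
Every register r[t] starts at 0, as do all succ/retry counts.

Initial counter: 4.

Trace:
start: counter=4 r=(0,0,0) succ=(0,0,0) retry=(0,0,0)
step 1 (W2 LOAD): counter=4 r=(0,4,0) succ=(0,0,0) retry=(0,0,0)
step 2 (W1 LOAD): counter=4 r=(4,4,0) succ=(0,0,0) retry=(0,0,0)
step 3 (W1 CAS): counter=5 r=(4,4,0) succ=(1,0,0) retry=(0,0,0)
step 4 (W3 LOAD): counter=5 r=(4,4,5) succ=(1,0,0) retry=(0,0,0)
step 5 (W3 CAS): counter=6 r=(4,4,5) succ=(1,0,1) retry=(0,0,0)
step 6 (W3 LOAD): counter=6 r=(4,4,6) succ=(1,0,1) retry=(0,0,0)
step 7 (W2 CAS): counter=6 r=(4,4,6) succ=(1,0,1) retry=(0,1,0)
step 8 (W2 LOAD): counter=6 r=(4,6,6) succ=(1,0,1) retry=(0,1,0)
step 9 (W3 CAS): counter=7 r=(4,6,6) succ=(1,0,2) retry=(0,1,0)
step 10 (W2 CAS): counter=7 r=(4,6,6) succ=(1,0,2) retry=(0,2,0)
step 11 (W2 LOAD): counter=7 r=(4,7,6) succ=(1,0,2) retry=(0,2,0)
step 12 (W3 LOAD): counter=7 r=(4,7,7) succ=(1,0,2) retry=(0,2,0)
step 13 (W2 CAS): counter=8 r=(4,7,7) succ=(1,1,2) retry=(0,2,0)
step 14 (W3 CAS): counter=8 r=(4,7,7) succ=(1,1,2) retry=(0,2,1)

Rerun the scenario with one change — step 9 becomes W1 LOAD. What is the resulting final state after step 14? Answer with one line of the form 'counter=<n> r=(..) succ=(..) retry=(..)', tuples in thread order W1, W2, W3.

(re-executing from step 9 with the substitution; state before step 9: counter=6 r=(4,6,6) succ=(1,0,1) retry=(0,1,0))
step 9 (W1 LOAD): counter=6 r=(6,6,6) succ=(1,0,1) retry=(0,1,0)
step 10 (W2 CAS): counter=7 r=(6,6,6) succ=(1,1,1) retry=(0,1,0)
step 11 (W2 LOAD): counter=7 r=(6,7,6) succ=(1,1,1) retry=(0,1,0)
step 12 (W3 LOAD): counter=7 r=(6,7,7) succ=(1,1,1) retry=(0,1,0)
step 13 (W2 CAS): counter=8 r=(6,7,7) succ=(1,2,1) retry=(0,1,0)
step 14 (W3 CAS): counter=8 r=(6,7,7) succ=(1,2,1) retry=(0,1,1)

counter=8 r=(6,7,7) succ=(1,2,1) retry=(0,1,1)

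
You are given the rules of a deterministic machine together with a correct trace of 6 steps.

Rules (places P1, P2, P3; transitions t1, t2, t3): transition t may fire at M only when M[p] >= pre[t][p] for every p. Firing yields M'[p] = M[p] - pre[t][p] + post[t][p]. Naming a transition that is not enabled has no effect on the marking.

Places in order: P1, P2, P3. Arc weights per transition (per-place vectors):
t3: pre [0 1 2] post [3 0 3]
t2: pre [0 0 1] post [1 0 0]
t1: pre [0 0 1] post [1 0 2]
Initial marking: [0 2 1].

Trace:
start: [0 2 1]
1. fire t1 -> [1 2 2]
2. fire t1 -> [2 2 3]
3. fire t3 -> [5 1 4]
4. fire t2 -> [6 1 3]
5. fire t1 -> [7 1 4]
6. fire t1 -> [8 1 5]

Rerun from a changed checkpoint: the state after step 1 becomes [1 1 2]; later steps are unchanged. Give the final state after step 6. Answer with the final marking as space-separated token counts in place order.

state after step 1 := [1 1 2]
2. fire t1 -> [2 1 3]
3. fire t3 -> [5 0 4]
4. fire t2 -> [6 0 3]
5. fire t1 -> [7 0 4]
6. fire t1 -> [8 0 5]

8 0 5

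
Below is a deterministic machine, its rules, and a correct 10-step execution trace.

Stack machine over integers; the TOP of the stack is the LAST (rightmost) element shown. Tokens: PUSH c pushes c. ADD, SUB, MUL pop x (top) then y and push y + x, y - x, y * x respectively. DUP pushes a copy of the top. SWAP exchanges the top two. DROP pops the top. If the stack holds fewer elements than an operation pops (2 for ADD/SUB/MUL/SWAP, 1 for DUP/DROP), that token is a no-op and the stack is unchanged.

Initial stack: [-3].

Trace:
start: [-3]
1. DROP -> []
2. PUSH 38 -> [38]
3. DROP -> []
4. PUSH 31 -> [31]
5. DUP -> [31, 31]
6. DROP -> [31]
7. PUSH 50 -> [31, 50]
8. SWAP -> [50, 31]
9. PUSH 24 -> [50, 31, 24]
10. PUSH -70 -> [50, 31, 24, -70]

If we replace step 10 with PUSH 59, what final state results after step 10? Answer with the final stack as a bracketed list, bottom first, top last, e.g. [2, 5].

(re-executing from step 10 with the substitution; state before step 10: [50, 31, 24])
10. PUSH 59 -> [50, 31, 24, 59]

[50, 31, 24, 59]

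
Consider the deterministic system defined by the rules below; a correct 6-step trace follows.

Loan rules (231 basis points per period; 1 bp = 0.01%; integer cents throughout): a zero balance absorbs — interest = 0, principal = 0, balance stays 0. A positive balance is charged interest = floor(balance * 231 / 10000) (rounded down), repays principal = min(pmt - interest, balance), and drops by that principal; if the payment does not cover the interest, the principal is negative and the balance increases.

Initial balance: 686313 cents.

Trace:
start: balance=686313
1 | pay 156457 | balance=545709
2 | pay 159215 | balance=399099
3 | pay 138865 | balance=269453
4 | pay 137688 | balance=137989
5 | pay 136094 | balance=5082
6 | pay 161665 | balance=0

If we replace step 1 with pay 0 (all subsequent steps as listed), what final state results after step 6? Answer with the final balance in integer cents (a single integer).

(re-executing from step 1 with the substitution; state before step 1: balance=686313)
1 | pay 0 | balance=702166
2 | pay 159215 | balance=559171
3 | pay 138865 | balance=433222
4 | pay 137688 | balance=305541
5 | pay 136094 | balance=176504
6 | pay 161665 | balance=18916

18916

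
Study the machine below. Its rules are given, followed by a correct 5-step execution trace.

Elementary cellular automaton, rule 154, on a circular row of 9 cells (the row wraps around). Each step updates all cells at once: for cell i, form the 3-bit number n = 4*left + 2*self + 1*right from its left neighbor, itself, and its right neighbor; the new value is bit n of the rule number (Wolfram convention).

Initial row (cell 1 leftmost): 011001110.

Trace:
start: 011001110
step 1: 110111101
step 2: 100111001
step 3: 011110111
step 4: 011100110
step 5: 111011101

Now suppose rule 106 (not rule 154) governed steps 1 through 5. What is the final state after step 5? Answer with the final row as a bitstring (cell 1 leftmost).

(re-executing steps 1..5 under rule 106; state before step 1: 011001110)
step 1: 111011010
step 2: 101111101
step 3: 111000111
step 4: 001001100
step 5: 010011100

010011100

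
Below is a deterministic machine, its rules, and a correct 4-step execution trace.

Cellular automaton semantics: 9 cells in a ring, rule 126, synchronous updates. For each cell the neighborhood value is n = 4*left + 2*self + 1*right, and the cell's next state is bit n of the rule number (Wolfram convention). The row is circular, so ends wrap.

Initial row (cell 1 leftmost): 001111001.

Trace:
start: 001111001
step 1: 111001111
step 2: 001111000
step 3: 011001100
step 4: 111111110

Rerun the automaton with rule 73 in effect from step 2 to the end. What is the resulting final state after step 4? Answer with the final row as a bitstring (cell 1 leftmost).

101111010

(re-executing steps 2..4 under rule 73; state before step 2: 111001111)
step 2: 001001000
step 3: 100000011
step 4: 101111010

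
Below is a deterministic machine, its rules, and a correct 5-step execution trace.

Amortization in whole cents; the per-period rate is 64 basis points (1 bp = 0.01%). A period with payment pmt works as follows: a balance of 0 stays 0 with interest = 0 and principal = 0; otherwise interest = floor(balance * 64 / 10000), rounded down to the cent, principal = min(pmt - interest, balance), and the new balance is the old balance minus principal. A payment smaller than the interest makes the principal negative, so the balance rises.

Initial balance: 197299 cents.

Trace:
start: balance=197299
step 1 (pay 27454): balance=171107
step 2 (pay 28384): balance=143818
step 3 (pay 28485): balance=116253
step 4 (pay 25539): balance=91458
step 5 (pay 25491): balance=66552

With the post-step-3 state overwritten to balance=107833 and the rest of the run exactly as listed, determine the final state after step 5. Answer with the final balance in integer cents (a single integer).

state after step 3 := balance=107833
step 4 (pay 25539): balance=82984
step 5 (pay 25491): balance=58024

58024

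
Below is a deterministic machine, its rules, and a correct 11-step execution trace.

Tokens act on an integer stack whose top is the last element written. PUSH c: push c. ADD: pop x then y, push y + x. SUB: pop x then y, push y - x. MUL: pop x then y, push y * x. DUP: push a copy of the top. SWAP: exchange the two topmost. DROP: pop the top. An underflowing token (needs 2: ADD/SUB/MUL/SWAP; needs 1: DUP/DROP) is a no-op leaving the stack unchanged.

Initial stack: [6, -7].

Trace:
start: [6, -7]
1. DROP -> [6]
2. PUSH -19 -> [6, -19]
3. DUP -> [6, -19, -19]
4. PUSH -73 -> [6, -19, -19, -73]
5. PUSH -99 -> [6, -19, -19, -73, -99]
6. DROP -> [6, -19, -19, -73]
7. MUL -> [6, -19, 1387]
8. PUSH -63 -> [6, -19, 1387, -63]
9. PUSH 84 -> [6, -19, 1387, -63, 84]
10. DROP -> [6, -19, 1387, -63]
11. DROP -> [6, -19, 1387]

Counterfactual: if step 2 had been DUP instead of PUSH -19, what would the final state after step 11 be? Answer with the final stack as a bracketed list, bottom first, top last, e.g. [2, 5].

(re-executing from step 2 with the substitution; state before step 2: [6])
2. DUP -> [6, 6]
3. DUP -> [6, 6, 6]
4. PUSH -73 -> [6, 6, 6, -73]
5. PUSH -99 -> [6, 6, 6, -73, -99]
6. DROP -> [6, 6, 6, -73]
7. MUL -> [6, 6, -438]
8. PUSH -63 -> [6, 6, -438, -63]
9. PUSH 84 -> [6, 6, -438, -63, 84]
10. DROP -> [6, 6, -438, -63]
11. DROP -> [6, 6, -438]

[6, 6, -438]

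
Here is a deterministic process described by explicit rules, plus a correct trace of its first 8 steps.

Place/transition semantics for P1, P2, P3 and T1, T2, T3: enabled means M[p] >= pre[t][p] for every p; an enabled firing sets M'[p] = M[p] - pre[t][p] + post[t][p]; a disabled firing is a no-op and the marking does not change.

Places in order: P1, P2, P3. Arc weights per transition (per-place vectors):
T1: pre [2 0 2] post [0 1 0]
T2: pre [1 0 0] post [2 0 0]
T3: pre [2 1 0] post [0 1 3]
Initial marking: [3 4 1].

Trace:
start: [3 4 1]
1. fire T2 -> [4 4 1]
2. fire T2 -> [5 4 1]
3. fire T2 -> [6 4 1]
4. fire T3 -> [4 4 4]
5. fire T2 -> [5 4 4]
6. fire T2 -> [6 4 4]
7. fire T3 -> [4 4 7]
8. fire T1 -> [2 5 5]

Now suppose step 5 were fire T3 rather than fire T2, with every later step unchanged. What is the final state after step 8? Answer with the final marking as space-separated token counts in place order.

1 4 10

(re-executing from step 5 with the substitution; state before step 5: [4 4 4])
5. fire T3 -> [2 4 7]
6. fire T2 -> [3 4 7]
7. fire T3 -> [1 4 10]
8. fire T1 -> [1 4 10]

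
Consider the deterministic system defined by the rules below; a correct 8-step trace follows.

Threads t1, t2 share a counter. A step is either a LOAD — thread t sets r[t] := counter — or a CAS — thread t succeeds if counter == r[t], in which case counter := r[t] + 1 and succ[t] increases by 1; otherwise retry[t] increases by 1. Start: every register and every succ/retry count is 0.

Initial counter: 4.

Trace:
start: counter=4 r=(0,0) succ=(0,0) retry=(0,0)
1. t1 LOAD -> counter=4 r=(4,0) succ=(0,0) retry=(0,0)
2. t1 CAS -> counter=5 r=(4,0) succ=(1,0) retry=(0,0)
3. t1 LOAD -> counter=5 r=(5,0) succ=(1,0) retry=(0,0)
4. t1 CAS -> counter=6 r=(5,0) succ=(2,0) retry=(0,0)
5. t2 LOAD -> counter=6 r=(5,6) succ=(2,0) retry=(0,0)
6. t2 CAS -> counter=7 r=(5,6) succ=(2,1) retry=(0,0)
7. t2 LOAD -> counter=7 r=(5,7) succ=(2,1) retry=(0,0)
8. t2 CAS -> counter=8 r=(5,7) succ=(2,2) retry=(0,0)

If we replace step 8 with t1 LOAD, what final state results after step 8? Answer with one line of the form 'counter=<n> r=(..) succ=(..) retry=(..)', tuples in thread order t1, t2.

counter=7 r=(7,7) succ=(2,1) retry=(0,0)

(re-executing from step 8 with the substitution; state before step 8: counter=7 r=(5,7) succ=(2,1) retry=(0,0))
8. t1 LOAD -> counter=7 r=(7,7) succ=(2,1) retry=(0,0)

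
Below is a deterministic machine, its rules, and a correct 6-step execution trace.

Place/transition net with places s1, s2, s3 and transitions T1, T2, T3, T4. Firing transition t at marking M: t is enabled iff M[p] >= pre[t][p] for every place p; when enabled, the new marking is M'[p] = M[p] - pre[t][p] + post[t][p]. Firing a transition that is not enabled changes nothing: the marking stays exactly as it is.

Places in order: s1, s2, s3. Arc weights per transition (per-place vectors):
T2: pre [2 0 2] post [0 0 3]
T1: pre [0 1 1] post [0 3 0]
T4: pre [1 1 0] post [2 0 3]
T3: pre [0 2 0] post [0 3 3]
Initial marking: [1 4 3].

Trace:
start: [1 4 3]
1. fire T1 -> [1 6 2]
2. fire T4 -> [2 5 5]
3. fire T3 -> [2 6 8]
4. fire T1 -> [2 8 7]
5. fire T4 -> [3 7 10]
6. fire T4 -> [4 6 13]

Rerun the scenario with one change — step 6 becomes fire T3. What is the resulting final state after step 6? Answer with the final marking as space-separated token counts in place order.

3 8 13

(re-executing from step 6 with the substitution; state before step 6: [3 7 10])
6. fire T3 -> [3 8 13]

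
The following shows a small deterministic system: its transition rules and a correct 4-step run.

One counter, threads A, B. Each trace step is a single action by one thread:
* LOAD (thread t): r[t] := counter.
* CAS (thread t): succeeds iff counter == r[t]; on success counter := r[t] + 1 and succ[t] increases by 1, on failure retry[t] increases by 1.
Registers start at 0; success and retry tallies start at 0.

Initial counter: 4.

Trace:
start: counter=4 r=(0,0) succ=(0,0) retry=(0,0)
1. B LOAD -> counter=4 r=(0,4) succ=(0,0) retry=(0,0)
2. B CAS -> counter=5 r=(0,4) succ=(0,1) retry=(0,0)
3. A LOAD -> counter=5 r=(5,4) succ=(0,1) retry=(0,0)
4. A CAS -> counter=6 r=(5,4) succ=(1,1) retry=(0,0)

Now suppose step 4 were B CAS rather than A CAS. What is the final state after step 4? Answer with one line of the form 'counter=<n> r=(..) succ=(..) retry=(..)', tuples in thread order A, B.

(re-executing from step 4 with the substitution; state before step 4: counter=5 r=(5,4) succ=(0,1) retry=(0,0))
4. B CAS -> counter=5 r=(5,4) succ=(0,1) retry=(0,1)

counter=5 r=(5,4) succ=(0,1) retry=(0,1)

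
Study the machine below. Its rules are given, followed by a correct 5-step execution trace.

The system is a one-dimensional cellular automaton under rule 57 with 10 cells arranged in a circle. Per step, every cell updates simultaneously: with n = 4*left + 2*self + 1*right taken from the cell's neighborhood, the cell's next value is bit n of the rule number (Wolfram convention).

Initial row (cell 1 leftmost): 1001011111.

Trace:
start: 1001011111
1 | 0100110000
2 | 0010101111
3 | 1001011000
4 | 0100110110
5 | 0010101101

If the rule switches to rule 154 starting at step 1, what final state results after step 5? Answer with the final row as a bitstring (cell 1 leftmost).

(re-executing steps 1..5 under rule 154; state before step 1: 1001011111)
1 | 0110011111
2 | 0101111110
3 | 1001111101
4 | 0111111001
5 | 0111110110

0111110110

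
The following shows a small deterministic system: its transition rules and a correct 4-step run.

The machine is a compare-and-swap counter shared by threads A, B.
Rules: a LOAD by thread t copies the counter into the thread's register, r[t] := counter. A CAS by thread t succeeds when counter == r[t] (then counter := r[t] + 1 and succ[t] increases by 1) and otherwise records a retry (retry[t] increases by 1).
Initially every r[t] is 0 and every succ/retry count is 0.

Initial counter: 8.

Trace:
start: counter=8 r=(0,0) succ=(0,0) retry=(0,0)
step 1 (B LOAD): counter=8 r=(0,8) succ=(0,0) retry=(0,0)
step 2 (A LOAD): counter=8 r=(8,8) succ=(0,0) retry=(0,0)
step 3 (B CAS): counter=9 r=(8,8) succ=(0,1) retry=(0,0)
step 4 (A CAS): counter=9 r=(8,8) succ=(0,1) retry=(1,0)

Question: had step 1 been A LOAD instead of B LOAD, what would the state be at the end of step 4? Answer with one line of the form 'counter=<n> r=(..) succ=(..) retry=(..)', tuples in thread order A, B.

counter=9 r=(8,0) succ=(1,0) retry=(0,1)

(re-executing from step 1 with the substitution; state before step 1: counter=8 r=(0,0) succ=(0,0) retry=(0,0))
step 1 (A LOAD): counter=8 r=(8,0) succ=(0,0) retry=(0,0)
step 2 (A LOAD): counter=8 r=(8,0) succ=(0,0) retry=(0,0)
step 3 (B CAS): counter=8 r=(8,0) succ=(0,0) retry=(0,1)
step 4 (A CAS): counter=9 r=(8,0) succ=(1,0) retry=(0,1)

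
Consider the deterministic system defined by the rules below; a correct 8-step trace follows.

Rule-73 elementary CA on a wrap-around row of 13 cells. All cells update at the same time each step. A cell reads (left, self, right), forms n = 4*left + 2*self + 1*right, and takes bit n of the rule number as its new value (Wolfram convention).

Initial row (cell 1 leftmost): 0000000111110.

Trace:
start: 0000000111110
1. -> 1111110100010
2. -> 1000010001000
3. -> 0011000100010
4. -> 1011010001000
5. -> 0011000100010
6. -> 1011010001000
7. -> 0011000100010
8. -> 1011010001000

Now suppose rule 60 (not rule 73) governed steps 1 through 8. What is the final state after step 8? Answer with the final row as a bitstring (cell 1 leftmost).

(re-executing steps 1..8 under rule 60; state before step 1: 0000000111110)
1. -> 0000000100001
2. -> 1000000110001
3. -> 0100000101001
4. -> 1110000111101
5. -> 0001000100011
6. -> 1001100110010
7. -> 1101010101011
8. -> 0011111111110

0011111111110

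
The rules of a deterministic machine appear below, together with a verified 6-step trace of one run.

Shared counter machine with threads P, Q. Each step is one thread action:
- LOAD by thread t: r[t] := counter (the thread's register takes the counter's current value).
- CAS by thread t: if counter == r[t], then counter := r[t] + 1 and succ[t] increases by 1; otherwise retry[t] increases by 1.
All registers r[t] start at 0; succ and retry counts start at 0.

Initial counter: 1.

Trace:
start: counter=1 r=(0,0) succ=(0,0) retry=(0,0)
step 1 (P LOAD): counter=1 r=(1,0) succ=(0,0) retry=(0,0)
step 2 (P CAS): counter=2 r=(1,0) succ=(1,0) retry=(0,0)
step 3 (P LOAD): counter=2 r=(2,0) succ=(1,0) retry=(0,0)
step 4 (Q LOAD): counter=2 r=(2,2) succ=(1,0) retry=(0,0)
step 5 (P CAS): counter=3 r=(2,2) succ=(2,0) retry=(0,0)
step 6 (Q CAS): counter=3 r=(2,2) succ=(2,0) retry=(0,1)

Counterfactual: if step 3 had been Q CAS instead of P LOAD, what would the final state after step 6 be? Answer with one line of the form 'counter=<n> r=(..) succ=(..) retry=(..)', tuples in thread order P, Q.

(re-executing from step 3 with the substitution; state before step 3: counter=2 r=(1,0) succ=(1,0) retry=(0,0))
step 3 (Q CAS): counter=2 r=(1,0) succ=(1,0) retry=(0,1)
step 4 (Q LOAD): counter=2 r=(1,2) succ=(1,0) retry=(0,1)
step 5 (P CAS): counter=2 r=(1,2) succ=(1,0) retry=(1,1)
step 6 (Q CAS): counter=3 r=(1,2) succ=(1,1) retry=(1,1)

counter=3 r=(1,2) succ=(1,1) retry=(1,1)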